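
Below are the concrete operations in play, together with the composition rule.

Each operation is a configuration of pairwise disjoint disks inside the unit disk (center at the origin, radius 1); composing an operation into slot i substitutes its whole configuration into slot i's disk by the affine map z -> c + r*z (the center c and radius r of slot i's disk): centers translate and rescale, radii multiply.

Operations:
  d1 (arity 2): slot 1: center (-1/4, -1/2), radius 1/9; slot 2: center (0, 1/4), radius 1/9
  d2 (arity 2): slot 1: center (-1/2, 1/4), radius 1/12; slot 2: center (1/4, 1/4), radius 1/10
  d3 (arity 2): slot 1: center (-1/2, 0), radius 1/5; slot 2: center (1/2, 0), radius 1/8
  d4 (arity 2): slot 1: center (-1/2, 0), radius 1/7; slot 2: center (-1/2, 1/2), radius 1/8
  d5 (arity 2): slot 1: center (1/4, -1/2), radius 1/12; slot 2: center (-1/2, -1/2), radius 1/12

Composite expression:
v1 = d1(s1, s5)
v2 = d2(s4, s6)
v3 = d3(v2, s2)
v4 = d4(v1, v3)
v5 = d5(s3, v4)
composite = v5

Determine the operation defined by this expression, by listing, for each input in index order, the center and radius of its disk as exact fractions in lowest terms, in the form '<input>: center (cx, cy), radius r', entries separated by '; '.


s1: center (-61/112, -85/168), radius 1/756; s2: center (-103/192, -11/24), radius 1/768; s3: center (1/4, -1/2), radius 1/12; s4: center (-263/480, -293/640), radius 1/5760; s5: center (-13/24, -167/336), radius 1/756; s6: center (-1049/1920, -293/640), radius 1/4800

Nesting under d5 composes maps z -> c + r*z down each s-path.
s3: after 1 affine step, its disk has center (1/4, -1/2), radius 1/12
s1: after 3 affine steps, its disk has center (-61/112, -85/168), radius 1/756
s5: after 3 affine steps, its disk has center (-13/24, -167/336), radius 1/756
s4: after 4 affine steps, its disk has center (-263/480, -293/640), radius 1/5760
s6: after 4 affine steps, its disk has center (-1049/1920, -293/640), radius 1/4800
s2: after 3 affine steps, its disk has center (-103/192, -11/24), radius 1/768


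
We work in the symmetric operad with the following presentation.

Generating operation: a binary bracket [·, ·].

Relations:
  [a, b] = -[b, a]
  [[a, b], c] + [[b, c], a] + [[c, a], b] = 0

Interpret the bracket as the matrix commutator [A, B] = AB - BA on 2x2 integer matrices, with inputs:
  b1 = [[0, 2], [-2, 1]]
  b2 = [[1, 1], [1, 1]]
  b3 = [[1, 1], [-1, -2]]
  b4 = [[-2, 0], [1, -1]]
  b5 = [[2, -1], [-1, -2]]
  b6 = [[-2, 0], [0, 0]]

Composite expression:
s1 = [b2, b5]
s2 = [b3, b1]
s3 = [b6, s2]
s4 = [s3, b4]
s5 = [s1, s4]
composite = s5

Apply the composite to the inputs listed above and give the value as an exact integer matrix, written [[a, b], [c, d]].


[b2, b5] = [[0, -4], [4, 0]]
[b3, b1] = [[0, 7], [7, 0]]
[b6, [b3, b1]] = [[0, -14], [14, 0]]
[[b6, [b3, b1]], b4] = [[-14, -14], [-14, 14]]
[[b2, b5], [[b6, [b3, b1]], b4]] = [[112, -112], [-112, -112]]

[[112, -112], [-112, -112]]


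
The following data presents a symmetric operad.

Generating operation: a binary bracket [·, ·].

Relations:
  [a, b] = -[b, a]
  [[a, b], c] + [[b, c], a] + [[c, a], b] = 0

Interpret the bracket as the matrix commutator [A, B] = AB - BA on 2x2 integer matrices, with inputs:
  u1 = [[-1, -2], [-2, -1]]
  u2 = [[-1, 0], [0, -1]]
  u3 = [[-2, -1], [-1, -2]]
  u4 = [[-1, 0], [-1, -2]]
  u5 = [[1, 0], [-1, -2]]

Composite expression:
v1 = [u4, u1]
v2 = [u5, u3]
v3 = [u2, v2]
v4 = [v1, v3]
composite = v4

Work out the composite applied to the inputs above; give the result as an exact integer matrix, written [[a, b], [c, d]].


[u4, u1] = [[-2, -2], [2, 2]]
[u5, u3] = [[-1, -3], [3, 1]]
[u2, [u5, u3]] = [[0, 0], [0, 0]]
[[u4, u1], [u2, [u5, u3]]] = [[0, 0], [0, 0]]

[[0, 0], [0, 0]]


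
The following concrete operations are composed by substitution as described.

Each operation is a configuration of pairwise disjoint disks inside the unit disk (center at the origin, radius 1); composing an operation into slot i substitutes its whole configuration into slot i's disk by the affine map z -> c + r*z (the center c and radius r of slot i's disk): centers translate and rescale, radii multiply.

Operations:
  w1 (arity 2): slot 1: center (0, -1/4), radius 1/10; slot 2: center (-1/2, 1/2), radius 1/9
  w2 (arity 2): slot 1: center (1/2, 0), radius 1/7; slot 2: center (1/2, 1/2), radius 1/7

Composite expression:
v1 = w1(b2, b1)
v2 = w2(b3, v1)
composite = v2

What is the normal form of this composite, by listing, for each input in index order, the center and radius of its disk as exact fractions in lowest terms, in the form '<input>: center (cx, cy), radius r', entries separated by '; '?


b1: center (3/7, 4/7), radius 1/63; b2: center (1/2, 13/28), radius 1/70; b3: center (1/2, 0), radius 1/7

Follow each b-input down from w2: c' goes to c + r*c', radius to r*r'.
input b3: applying the 1 nested substitution gives center (1/2, 0), radius 1/7
input b2: applying the 2 nested substitutions gives center (1/2, 13/28), radius 1/70
input b1: applying the 2 nested substitutions gives center (3/7, 4/7), radius 1/63


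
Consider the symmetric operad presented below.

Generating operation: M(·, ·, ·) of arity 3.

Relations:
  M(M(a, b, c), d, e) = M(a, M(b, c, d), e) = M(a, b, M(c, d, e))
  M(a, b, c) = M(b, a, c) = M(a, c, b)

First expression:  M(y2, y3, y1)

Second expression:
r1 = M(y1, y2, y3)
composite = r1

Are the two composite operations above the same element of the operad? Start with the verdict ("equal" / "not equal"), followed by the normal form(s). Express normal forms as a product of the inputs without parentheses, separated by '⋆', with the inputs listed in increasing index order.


equal; both compose to y1 ⋆ y2 ⋆ y3

In normal form, the first expression is y1 ⋆ y2 ⋆ y3
In normal form, the second expression is y1 ⋆ y2 ⋆ y3
One common form — equal.


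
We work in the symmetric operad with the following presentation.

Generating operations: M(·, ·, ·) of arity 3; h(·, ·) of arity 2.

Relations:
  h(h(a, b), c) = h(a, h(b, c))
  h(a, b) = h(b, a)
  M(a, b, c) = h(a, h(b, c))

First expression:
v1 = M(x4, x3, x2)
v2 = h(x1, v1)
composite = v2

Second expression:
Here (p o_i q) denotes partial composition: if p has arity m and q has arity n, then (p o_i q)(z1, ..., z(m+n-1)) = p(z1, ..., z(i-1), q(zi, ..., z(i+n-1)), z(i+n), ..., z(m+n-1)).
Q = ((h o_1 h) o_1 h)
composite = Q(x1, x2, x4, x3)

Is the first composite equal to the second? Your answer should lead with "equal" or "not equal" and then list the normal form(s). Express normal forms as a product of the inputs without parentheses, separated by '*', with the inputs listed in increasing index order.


equal; both compose to x1 * x2 * x3 * x4


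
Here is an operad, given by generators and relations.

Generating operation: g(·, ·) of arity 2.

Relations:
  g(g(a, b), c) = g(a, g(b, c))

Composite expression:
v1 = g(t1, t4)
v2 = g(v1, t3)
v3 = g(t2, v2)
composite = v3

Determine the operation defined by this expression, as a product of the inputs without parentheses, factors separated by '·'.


All parenthesizations of g agree; list the t-inputs left to right.
g(t1, t4) unparenthesizes to t1 · t4
g(g(t1, t4), t3) unparenthesizes to t1 · t4 · t3
g(t2, g(g(t1, t4), t3)) unparenthesizes to t2 · t1 · t4 · t3

t2 · t1 · t4 · t3


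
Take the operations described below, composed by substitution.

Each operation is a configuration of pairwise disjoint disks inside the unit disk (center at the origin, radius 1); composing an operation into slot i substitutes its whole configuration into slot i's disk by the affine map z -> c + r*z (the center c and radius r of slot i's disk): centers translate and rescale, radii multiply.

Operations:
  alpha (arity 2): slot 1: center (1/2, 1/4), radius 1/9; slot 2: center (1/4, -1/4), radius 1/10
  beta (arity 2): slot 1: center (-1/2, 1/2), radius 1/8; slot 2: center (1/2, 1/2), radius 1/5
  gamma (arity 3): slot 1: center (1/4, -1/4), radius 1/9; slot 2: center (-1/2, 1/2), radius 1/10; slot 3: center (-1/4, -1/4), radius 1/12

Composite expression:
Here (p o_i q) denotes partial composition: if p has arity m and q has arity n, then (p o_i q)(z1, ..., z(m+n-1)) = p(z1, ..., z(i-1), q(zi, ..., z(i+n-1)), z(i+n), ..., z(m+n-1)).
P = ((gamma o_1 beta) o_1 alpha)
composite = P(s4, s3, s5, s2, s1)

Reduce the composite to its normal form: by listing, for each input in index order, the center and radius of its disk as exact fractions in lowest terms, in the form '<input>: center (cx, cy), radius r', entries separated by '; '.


Only the slot chain above each s matters under gamma; compose those maps.
s4 passes through 3 substitutions, ending at center (29/144, -55/288), radius 1/648
s3 passes through 3 substitutions, ending at center (19/96, -19/96), radius 1/720
s5 passes through 2 substitutions, ending at center (11/36, -7/36), radius 1/45
s2 passes through 1 substitution, ending at center (-1/2, 1/2), radius 1/10
s1 passes through 1 substitution, ending at center (-1/4, -1/4), radius 1/12

s1: center (-1/4, -1/4), radius 1/12; s2: center (-1/2, 1/2), radius 1/10; s3: center (19/96, -19/96), radius 1/720; s4: center (29/144, -55/288), radius 1/648; s5: center (11/36, -7/36), radius 1/45


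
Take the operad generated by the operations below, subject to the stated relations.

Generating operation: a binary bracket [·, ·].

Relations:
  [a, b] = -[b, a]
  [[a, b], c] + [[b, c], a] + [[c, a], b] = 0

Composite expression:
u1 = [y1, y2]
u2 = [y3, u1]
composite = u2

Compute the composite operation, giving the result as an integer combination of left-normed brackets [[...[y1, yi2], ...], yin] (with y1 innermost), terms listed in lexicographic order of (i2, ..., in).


-[[y1, y2], y3]

Skip Jacobi rewriting: expand, keep y1-initial words, read off terms.
Composite bracket: [y3, [y1, y2]]
Under [a, b] = ab - ba we get 4 signed associative words (2^2 = 4).
Words beginning with y1 determine it all:
  y1y2y3 (sign -1) contributes -[[y1, y2], y3]


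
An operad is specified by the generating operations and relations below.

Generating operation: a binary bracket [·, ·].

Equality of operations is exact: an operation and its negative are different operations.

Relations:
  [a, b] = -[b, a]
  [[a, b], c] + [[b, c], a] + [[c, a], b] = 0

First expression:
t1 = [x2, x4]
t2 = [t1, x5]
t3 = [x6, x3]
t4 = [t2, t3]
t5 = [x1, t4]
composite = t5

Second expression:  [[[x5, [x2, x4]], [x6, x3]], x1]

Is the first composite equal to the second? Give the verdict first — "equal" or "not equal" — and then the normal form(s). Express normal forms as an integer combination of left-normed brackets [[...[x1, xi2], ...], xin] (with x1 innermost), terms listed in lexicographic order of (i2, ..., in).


The first composite normalizes to -[[[[[x1, x2], x4], x5], x3], x6] + [[[[[x1, x2], x4], x5], x6], x3] + [[[[[x1, x3], x6], x2], x4], x5] - [[[[[x1, x3], x6], x4], x2], x5] - [[[[[x1, x3], x6], x5], x2], x4] + [[[[[x1, x3], x6], x5], x4], x2] + [[[[[x1, x4], x2], x5], x3], x6] - [[[[[x1, x4], x2], x5], x6], x3] + [[[[[x1, x5], x2], x4], x3], x6] - [[[[[x1, x5], x2], x4], x6], x3] - [[[[[x1, x5], x4], x2], x3], x6] + [[[[[x1, x5], x4], x2], x6], x3] - [[[[[x1, x6], x3], x2], x4], x5] + [[[[[x1, x6], x3], x4], x2], x5] + [[[[[x1, x6], x3], x5], x2], x4] - [[[[[x1, x6], x3], x5], x4], x2]
The second composite normalizes to -[[[[[x1, x2], x4], x5], x3], x6] + [[[[[x1, x2], x4], x5], x6], x3] + [[[[[x1, x3], x6], x2], x4], x5] - [[[[[x1, x3], x6], x4], x2], x5] - [[[[[x1, x3], x6], x5], x2], x4] + [[[[[x1, x3], x6], x5], x4], x2] + [[[[[x1, x4], x2], x5], x3], x6] - [[[[[x1, x4], x2], x5], x6], x3] + [[[[[x1, x5], x2], x4], x3], x6] - [[[[[x1, x5], x2], x4], x6], x3] - [[[[[x1, x5], x4], x2], x3], x6] + [[[[[x1, x5], x4], x2], x6], x3] - [[[[[x1, x6], x3], x2], x4], x5] + [[[[[x1, x6], x3], x4], x2], x5] + [[[[[x1, x6], x3], x5], x2], x4] - [[[[[x1, x6], x3], x5], x4], x2]
The normal forms match — equal.

equal: each reduces to -[[[[[x1, x2], x4], x5], x3], x6] + [[[[[x1, x2], x4], x5], x6], x3] + [[[[[x1, x3], x6], x2], x4], x5] - [[[[[x1, x3], x6], x4], x2], x5] - [[[[[x1, x3], x6], x5], x2], x4] + [[[[[x1, x3], x6], x5], x4], x2] + [[[[[x1, x4], x2], x5], x3], x6] - [[[[[x1, x4], x2], x5], x6], x3] + [[[[[x1, x5], x2], x4], x3], x6] - [[[[[x1, x5], x2], x4], x6], x3] - [[[[[x1, x5], x4], x2], x3], x6] + [[[[[x1, x5], x4], x2], x6], x3] - [[[[[x1, x6], x3], x2], x4], x5] + [[[[[x1, x6], x3], x4], x2], x5] + [[[[[x1, x6], x3], x5], x2], x4] - [[[[[x1, x6], x3], x5], x4], x2]


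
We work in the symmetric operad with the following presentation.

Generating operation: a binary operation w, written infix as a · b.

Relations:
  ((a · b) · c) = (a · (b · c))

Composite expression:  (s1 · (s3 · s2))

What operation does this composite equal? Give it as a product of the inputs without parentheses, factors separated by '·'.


s1 · s3 · s2

All parenthesizations of w agree; list the s-inputs left to right.
(s3 · s2) spells out as s3 · s2
(s1 · (s3 · s2)) spells out as s1 · s3 · s2


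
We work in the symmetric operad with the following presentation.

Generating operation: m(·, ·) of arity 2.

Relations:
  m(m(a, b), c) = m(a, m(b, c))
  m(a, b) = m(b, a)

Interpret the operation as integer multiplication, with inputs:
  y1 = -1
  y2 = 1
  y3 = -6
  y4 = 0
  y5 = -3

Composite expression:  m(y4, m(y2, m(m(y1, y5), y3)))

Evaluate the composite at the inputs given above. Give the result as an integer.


0

m(y1, y5) = 3
m(m(y1, y5), y3) = -18
m(y2, m(m(y1, y5), y3)) = -18
m(y4, m(y2, m(m(y1, y5), y3))) = 0


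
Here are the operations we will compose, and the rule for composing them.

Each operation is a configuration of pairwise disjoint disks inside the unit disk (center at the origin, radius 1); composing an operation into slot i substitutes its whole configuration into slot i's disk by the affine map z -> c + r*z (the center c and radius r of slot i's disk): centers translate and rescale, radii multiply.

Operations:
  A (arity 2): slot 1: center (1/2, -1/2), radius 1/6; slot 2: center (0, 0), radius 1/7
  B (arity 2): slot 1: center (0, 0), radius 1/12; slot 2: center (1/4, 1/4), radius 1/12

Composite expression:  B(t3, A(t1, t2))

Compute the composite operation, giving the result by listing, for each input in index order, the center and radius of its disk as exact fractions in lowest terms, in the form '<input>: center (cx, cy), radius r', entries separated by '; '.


t1: center (7/24, 5/24), radius 1/72; t2: center (1/4, 1/4), radius 1/84; t3: center (0, 0), radius 1/12

Nesting under B composes maps z -> c + r*z down each t-path.
input t3: applying the 1 nested substitution gives center (0, 0), radius 1/12
input t1: applying the 2 nested substitutions gives center (7/24, 5/24), radius 1/72
input t2: applying the 2 nested substitutions gives center (1/4, 1/4), radius 1/84


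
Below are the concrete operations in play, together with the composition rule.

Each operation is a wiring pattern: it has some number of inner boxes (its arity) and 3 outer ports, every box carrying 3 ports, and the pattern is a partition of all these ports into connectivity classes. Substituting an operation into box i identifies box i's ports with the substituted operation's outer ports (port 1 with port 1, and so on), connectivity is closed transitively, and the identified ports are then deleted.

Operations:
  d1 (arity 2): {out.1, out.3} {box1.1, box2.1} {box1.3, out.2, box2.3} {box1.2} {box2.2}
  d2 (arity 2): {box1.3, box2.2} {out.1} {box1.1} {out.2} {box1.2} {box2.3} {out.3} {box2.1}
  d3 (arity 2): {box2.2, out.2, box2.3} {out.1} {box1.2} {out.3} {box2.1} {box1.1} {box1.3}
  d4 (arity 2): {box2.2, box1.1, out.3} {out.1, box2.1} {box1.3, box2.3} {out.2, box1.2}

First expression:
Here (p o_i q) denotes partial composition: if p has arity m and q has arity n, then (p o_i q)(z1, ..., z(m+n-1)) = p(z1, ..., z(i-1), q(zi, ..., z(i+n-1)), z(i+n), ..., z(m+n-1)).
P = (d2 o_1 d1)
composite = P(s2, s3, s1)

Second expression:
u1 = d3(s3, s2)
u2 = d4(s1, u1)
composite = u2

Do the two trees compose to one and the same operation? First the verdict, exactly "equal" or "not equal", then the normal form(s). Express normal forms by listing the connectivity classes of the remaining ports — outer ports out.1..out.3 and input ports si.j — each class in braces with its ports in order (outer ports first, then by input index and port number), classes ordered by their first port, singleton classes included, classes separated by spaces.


not equal: they reduce to {out.1} {out.2} {out.3} {s1.1} {s1.2} {s1.3} {s2.1, s3.1} {s2.2} {s2.3, s3.3} {s3.2} and {out.1} {out.2, s1.2} {out.3, s1.1, s2.2, s2.3} {s1.3} {s2.1} {s3.1} {s3.2} {s3.3}


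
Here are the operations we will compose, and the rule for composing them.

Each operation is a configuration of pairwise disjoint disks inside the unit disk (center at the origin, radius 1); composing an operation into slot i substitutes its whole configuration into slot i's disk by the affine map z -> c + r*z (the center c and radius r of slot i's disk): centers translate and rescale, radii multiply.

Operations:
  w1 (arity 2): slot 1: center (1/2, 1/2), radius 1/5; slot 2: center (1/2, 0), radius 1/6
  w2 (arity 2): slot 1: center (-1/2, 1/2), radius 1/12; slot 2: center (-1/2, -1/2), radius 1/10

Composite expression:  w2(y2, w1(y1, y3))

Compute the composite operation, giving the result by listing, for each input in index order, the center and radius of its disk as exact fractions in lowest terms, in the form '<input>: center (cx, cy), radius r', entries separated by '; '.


y1: center (-9/20, -9/20), radius 1/50; y2: center (-1/2, 1/2), radius 1/12; y3: center (-9/20, -1/2), radius 1/60

Nesting under w2 composes maps z -> c + r*z down each y-path.
y2 passes through 1 substitution, ending at center (-1/2, 1/2), radius 1/12
y1 passes through 2 substitutions, ending at center (-9/20, -9/20), radius 1/50
y3 passes through 2 substitutions, ending at center (-9/20, -1/2), radius 1/60


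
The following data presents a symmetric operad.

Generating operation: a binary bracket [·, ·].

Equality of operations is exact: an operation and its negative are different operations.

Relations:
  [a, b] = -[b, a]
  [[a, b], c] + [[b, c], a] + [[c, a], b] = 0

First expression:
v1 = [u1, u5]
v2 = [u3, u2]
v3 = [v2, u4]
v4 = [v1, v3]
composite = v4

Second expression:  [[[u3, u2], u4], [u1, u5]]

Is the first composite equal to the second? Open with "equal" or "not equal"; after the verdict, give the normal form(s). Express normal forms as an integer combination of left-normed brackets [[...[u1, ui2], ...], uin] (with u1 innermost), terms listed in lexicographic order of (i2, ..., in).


The first expression reduces to -[[[[u1, u5], u2], u3], u4] + [[[[u1, u5], u3], u2], u4] + [[[[u1, u5], u4], u2], u3] - [[[[u1, u5], u4], u3], u2]
The second expression reduces to [[[[u1, u5], u2], u3], u4] - [[[[u1, u5], u3], u2], u4] - [[[[u1, u5], u4], u2], u3] + [[[[u1, u5], u4], u3], u2]
The normal forms differ: not equal.

not equal: they reduce to -[[[[u1, u5], u2], u3], u4] + [[[[u1, u5], u3], u2], u4] + [[[[u1, u5], u4], u2], u3] - [[[[u1, u5], u4], u3], u2] and [[[[u1, u5], u2], u3], u4] - [[[[u1, u5], u3], u2], u4] - [[[[u1, u5], u4], u2], u3] + [[[[u1, u5], u4], u3], u2]


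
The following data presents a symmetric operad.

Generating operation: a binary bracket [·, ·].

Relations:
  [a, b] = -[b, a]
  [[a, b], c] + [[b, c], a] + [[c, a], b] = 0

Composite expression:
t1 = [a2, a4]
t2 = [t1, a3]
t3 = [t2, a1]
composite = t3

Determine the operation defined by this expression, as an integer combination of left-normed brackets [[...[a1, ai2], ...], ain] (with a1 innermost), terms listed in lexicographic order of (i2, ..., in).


-[[[a1, a2], a4], a3] + [[[a1, a3], a2], a4] - [[[a1, a3], a4], a2] + [[[a1, a4], a2], a3]

Antisymmetry and Jacobi reduce to a1-anchored left-normed brackets.
Composite bracket: [[[a2, a4], a3], a1]
Under [a, b] = ab - ba we get 8 signed associative words (2^3 = 8).
Words beginning with a1 determine it all:
  from a1a2a4a3, sign -1: term -[[[a1, a2], a4], a3]
  from a1a3a2a4, sign +1: term +[[[a1, a3], a2], a4]
  from a1a3a4a2, sign -1: term -[[[a1, a3], a4], a2]
  from a1a4a2a3, sign +1: term +[[[a1, a4], a2], a3]


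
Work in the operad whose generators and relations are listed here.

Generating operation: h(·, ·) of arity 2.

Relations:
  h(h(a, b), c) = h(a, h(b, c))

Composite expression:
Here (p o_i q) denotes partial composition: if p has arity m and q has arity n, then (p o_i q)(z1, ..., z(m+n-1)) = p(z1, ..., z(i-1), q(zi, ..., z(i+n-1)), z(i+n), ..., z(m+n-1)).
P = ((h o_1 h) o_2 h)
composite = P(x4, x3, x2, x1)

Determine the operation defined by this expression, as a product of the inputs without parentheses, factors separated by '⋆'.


x4 ⋆ x3 ⋆ x2 ⋆ x1

Key point: h is associative — brackets drop, the x-order remains.
h(x3, x2) unparenthesizes to x3 ⋆ x2
h(x4, h(x3, x2)) unparenthesizes to x4 ⋆ x3 ⋆ x2
h(h(x4, h(x3, x2)), x1) unparenthesizes to x4 ⋆ x3 ⋆ x2 ⋆ x1


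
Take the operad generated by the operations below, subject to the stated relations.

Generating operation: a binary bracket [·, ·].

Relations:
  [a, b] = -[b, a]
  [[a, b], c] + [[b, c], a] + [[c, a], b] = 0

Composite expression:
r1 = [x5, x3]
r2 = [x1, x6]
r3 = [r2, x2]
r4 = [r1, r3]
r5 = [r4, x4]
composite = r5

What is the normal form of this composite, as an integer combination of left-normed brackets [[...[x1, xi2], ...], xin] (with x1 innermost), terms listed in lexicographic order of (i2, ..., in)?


[[[[[x1, x6], x2], x3], x5], x4] - [[[[[x1, x6], x2], x5], x3], x4]

Skip Jacobi rewriting: expand, keep x1-initial words, read off terms.
Composite bracket: [[[x5, x3], [[x1, x6], x2]], x4]
The bracket unfolds into 32 signed words via [a, b] = ab - ba (2^5 = 32).
Coefficients come from the x1-initial words:
  x1x6x2x3x5x4 appears with sign +1, giving the term +[[[[[x1, x6], x2], x3], x5], x4]
  x1x6x2x5x3x4 appears with sign -1, giving the term -[[[[[x1, x6], x2], x5], x3], x4]


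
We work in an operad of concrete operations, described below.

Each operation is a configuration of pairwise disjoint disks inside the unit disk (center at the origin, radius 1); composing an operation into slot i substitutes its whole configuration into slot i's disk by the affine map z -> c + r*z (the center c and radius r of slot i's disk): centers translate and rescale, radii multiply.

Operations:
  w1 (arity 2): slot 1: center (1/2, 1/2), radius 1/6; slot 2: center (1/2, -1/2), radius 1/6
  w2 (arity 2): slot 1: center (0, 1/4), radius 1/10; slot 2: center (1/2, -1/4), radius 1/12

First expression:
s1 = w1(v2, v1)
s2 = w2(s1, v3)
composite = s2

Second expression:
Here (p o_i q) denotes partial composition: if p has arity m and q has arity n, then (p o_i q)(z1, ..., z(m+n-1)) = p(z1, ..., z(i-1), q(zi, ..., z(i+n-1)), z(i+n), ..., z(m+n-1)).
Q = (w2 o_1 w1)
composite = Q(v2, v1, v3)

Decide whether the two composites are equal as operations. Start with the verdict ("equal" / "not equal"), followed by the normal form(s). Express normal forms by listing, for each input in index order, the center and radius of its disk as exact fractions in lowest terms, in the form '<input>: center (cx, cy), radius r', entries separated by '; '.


equal; both compose to v1: center (1/20, 1/5), radius 1/60; v2: center (1/20, 3/10), radius 1/60; v3: center (1/2, -1/4), radius 1/12


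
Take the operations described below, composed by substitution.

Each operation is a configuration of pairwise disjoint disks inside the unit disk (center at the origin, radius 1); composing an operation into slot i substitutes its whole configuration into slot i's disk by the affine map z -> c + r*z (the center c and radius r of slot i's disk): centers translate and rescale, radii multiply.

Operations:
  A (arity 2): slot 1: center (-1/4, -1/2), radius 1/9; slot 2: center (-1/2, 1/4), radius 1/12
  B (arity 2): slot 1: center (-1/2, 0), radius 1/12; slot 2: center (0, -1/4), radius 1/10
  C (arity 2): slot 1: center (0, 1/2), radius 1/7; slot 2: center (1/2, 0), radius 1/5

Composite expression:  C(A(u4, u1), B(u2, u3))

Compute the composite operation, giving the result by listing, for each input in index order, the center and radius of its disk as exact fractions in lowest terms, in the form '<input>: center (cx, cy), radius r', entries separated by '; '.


u1: center (-1/14, 15/28), radius 1/84; u2: center (2/5, 0), radius 1/60; u3: center (1/2, -1/20), radius 1/50; u4: center (-1/28, 3/7), radius 1/63

Affine substitution under C: radii multiply and u-centers shift.
u4: after 2 affine steps, its disk has center (-1/28, 3/7), radius 1/63
u1: after 2 affine steps, its disk has center (-1/14, 15/28), radius 1/84
u2: after 2 affine steps, its disk has center (2/5, 0), radius 1/60
u3: after 2 affine steps, its disk has center (1/2, -1/20), radius 1/50


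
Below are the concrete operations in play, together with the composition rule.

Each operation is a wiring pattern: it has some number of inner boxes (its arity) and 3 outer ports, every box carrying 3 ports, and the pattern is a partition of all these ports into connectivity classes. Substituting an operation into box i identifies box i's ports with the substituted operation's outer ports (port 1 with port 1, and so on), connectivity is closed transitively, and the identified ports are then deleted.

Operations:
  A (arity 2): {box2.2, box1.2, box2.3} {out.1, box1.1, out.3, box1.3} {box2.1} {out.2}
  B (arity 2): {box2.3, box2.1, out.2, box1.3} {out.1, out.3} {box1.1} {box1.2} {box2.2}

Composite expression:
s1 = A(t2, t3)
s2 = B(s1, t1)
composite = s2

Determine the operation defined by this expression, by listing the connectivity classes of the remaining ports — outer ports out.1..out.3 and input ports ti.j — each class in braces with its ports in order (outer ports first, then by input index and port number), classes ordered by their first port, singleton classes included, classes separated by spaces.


{out.1, out.3} {out.2, t1.1, t1.3, t2.1, t2.3} {t1.2} {t2.2, t3.2, t3.3} {t3.1}


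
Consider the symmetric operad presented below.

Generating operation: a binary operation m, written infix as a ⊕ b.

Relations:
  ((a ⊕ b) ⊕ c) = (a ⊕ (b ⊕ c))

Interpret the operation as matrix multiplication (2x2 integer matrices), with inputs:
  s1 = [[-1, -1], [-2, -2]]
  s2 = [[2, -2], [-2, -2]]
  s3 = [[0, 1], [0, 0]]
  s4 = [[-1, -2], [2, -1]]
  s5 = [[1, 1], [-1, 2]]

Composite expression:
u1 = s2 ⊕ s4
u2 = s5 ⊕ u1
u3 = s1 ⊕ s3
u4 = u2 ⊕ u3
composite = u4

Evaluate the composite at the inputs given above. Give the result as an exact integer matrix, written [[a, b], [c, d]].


(s2 ⊕ s4) = [[-6, -2], [-2, 6]]
(s5 ⊕ (s2 ⊕ s4)) = [[-8, 4], [2, 14]]
(s1 ⊕ s3) = [[0, -1], [0, -2]]
((s5 ⊕ (s2 ⊕ s4)) ⊕ (s1 ⊕ s3)) = [[0, 0], [0, -30]]

[[0, 0], [0, -30]]


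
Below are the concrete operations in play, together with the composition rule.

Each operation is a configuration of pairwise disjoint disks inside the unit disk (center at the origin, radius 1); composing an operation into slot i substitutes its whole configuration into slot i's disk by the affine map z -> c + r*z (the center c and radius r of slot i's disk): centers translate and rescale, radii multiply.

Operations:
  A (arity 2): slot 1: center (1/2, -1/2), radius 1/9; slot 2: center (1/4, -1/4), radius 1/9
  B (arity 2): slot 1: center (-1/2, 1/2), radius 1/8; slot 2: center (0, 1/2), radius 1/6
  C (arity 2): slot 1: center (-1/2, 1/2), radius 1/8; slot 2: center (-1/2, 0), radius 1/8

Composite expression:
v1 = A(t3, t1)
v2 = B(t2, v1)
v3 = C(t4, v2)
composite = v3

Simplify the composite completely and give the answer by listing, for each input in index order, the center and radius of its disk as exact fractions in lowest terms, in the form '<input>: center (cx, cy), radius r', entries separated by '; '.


t1: center (-95/192, 11/192), radius 1/432; t2: center (-9/16, 1/16), radius 1/64; t3: center (-47/96, 5/96), radius 1/432; t4: center (-1/2, 1/2), radius 1/8

Nesting under C composes maps z -> c + r*z down each t-path.
t4: after 1 affine step, its disk has center (-1/2, 1/2), radius 1/8
t2: after 2 affine steps, its disk has center (-9/16, 1/16), radius 1/64
t3: after 3 affine steps, its disk has center (-47/96, 5/96), radius 1/432
t1: after 3 affine steps, its disk has center (-95/192, 11/192), radius 1/432


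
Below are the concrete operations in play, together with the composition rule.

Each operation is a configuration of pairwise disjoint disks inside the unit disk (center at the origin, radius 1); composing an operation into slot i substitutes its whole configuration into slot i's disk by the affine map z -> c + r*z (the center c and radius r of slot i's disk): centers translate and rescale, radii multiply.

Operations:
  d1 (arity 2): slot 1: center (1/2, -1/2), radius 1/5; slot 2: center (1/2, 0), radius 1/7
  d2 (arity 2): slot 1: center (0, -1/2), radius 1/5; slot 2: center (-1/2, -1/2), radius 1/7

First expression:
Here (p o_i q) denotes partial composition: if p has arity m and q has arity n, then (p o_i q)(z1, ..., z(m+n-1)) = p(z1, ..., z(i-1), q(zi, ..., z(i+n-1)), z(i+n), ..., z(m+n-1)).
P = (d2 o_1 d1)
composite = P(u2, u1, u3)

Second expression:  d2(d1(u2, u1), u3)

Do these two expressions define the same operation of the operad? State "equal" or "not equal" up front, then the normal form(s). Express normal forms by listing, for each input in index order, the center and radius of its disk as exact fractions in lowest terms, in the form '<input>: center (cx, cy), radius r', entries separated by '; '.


equal; both compose to u1: center (1/10, -1/2), radius 1/35; u2: center (1/10, -3/5), radius 1/25; u3: center (-1/2, -1/2), radius 1/7


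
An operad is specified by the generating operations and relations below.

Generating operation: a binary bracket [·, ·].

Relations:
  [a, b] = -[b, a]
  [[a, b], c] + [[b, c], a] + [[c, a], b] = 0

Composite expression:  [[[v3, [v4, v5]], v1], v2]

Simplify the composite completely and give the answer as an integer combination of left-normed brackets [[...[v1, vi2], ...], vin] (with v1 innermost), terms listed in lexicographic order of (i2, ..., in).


-[[[[v1, v3], v4], v5], v2] + [[[[v1, v3], v5], v4], v2] + [[[[v1, v4], v5], v3], v2] - [[[[v1, v5], v4], v3], v2]

Antisymmetry and Jacobi reduce to v1-anchored left-normed brackets.
Composite bracket: [[[v3, [v4, v5]], v1], v2]
Under [a, b] = ab - ba we get 16 signed associative words (2^4 = 16).
Collect the words opening with v1:
  sign of v1v3v4v5v2 is -1, so it contributes -[[[[v1, v3], v4], v5], v2]
  sign of v1v3v5v4v2 is +1, so it contributes +[[[[v1, v3], v5], v4], v2]
  sign of v1v4v5v3v2 is +1, so it contributes +[[[[v1, v4], v5], v3], v2]
  sign of v1v5v4v3v2 is -1, so it contributes -[[[[v1, v5], v4], v3], v2]


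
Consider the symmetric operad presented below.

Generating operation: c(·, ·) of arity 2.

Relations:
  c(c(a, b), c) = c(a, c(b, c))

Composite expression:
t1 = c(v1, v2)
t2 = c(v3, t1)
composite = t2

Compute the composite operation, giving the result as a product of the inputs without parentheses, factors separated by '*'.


v3 * v1 * v2

All parenthesizations of c agree; list the v-inputs left to right.
c(v1, v2) flattens to v1 * v2
c(v3, c(v1, v2)) flattens to v3 * v1 * v2


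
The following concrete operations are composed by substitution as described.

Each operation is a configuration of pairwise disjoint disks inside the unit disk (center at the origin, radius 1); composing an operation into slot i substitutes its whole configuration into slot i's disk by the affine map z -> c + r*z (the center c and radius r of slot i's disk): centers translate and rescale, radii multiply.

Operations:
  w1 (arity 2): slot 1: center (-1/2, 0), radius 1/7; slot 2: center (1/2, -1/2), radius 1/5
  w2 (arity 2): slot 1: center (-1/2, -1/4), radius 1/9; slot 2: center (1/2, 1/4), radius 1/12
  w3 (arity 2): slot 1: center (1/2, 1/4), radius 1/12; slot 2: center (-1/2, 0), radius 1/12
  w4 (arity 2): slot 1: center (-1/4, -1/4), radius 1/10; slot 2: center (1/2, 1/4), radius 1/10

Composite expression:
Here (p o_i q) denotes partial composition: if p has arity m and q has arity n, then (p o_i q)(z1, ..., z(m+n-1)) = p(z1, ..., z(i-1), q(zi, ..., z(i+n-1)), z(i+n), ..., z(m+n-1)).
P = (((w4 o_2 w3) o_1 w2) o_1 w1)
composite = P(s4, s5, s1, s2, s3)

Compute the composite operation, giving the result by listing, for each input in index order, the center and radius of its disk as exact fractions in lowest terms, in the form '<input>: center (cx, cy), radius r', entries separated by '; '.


s1: center (-1/5, -9/40), radius 1/120; s2: center (11/20, 11/40), radius 1/120; s3: center (9/20, 1/4), radius 1/120; s4: center (-11/36, -11/40), radius 1/630; s5: center (-53/180, -101/360), radius 1/450

Affine substitution under w4: radii multiply and s-centers shift.
tracing s4 down its 3-map path: center (-11/36, -11/40), radius 1/630
tracing s5 down its 3-map path: center (-53/180, -101/360), radius 1/450
tracing s1 down its 2-map path: center (-1/5, -9/40), radius 1/120
tracing s2 down its 2-map path: center (11/20, 11/40), radius 1/120
tracing s3 down its 2-map path: center (9/20, 1/4), radius 1/120


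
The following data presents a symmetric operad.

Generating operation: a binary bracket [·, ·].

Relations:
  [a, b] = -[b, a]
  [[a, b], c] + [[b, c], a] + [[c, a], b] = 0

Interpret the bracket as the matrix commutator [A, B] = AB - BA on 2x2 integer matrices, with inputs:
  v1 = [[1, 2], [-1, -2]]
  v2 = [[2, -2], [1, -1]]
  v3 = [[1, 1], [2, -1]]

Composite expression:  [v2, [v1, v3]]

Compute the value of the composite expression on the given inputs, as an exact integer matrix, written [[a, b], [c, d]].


[[17, 17], [34, -17]]

[v1, v3] = [[5, -1], [-8, -5]]
[v2, [v1, v3]] = [[17, 17], [34, -17]]


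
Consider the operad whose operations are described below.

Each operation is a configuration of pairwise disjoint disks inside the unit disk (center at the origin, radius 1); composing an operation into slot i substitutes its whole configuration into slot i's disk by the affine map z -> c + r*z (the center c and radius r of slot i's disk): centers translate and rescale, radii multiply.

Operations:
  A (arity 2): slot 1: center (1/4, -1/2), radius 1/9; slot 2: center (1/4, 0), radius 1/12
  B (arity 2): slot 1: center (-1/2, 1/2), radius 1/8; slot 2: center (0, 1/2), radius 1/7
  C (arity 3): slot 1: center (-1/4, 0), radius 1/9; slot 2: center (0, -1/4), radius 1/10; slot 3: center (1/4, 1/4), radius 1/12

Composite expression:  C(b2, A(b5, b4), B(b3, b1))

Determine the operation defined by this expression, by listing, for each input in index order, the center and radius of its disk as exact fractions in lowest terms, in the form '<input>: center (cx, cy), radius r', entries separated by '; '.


b1: center (1/4, 7/24), radius 1/84; b2: center (-1/4, 0), radius 1/9; b3: center (5/24, 7/24), radius 1/96; b4: center (1/40, -1/4), radius 1/120; b5: center (1/40, -3/10), radius 1/90


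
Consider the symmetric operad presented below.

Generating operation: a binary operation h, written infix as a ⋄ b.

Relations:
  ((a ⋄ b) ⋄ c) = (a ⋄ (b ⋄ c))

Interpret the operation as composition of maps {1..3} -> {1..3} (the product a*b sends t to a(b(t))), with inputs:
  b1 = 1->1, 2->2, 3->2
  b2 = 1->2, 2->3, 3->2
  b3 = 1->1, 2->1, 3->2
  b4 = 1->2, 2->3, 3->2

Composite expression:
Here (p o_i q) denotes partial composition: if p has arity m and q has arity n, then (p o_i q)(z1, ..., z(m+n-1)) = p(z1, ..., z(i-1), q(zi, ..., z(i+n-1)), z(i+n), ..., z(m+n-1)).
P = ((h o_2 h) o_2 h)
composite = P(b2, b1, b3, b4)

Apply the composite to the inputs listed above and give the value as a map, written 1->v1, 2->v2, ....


1->2, 2->3, 3->2

(b1 ⋄ b3) = 1->1, 2->1, 3->2
((b1 ⋄ b3) ⋄ b4) = 1->1, 2->2, 3->1
(b2 ⋄ ((b1 ⋄ b3) ⋄ b4)) = 1->2, 2->3, 3->2


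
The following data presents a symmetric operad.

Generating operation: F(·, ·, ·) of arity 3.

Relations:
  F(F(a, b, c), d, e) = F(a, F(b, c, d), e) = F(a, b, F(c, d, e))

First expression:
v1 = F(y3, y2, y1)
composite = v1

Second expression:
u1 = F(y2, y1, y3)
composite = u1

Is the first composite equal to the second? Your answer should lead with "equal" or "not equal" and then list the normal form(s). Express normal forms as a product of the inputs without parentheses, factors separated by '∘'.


not equal; first: y3 ∘ y2 ∘ y1; second: y2 ∘ y1 ∘ y3

Reducing the first expression gives y3 ∘ y2 ∘ y1
Reducing the second expression gives y2 ∘ y1 ∘ y3
Different reductions; not equal.


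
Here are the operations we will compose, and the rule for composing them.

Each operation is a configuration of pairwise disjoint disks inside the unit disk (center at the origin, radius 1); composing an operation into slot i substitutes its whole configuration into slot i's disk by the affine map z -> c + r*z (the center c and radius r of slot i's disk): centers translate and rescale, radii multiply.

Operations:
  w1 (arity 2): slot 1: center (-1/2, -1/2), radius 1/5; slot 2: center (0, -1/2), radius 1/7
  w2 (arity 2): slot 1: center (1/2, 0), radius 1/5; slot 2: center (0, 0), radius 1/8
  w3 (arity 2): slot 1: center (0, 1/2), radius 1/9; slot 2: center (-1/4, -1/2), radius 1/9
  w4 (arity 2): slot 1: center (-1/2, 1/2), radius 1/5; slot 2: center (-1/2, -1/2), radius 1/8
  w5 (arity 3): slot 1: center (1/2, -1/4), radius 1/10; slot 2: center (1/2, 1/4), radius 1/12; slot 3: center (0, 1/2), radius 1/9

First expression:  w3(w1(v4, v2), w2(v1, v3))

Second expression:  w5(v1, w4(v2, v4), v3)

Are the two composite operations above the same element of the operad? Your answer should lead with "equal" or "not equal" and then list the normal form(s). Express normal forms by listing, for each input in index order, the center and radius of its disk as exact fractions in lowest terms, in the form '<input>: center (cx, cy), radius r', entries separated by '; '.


not equal: they reduce to v1: center (-7/36, -1/2), radius 1/45; v2: center (0, 4/9), radius 1/63; v3: center (-1/4, -1/2), radius 1/72; v4: center (-1/18, 4/9), radius 1/45 and v1: center (1/2, -1/4), radius 1/10; v2: center (11/24, 7/24), radius 1/60; v3: center (0, 1/2), radius 1/9; v4: center (11/24, 5/24), radius 1/96

In normal form, the first expression is v1: center (-7/36, -1/2), radius 1/45; v2: center (0, 4/9), radius 1/63; v3: center (-1/4, -1/2), radius 1/72; v4: center (-1/18, 4/9), radius 1/45
In normal form, the second expression is v1: center (1/2, -1/4), radius 1/10; v2: center (11/24, 7/24), radius 1/60; v3: center (0, 1/2), radius 1/9; v4: center (11/24, 5/24), radius 1/96
Different reductions; not equal.


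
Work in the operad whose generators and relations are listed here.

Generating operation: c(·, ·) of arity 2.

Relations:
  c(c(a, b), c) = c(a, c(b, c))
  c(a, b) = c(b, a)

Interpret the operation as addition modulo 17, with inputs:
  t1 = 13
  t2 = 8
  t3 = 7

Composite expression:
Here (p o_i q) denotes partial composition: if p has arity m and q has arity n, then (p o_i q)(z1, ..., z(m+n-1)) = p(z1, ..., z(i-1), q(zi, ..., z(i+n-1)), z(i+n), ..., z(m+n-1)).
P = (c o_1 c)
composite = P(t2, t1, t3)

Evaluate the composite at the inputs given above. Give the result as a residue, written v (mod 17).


11 (mod 17)

c(t2, t1) = 4
c(c(t2, t1), t3) = 11


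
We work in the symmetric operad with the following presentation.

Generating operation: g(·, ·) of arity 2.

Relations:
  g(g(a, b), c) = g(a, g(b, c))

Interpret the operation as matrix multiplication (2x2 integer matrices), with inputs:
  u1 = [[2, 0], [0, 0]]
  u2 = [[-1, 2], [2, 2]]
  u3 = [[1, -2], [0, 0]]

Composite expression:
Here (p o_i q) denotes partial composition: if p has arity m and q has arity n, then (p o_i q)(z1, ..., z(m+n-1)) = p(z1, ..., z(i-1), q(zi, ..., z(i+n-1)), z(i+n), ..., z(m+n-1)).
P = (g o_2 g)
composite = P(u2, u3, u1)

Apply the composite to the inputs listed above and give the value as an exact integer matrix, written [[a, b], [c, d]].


g(u3, u1) = [[2, 0], [0, 0]]
g(u2, g(u3, u1)) = [[-2, 0], [4, 0]]

[[-2, 0], [4, 0]]
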